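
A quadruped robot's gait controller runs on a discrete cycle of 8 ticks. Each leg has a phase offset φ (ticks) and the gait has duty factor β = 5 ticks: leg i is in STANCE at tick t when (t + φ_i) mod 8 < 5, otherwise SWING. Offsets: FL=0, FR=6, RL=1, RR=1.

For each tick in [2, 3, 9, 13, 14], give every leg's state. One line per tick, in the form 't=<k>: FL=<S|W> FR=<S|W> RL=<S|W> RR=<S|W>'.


t=2: FL=S FR=S RL=S RR=S
t=3: FL=S FR=S RL=S RR=S
t=9: FL=S FR=W RL=S RR=S
t=13: FL=W FR=S RL=W RR=W
t=14: FL=W FR=S RL=W RR=W

t=2: phase=(2,0,3,3) vs β=5 → FL=S FR=S RL=S RR=S
t=3: phase=(3,1,4,4) vs β=5 → FL=S FR=S RL=S RR=S
t=9: phase=(1,7,2,2) vs β=5 → FL=S FR=W RL=S RR=S
t=13: phase=(5,3,6,6) vs β=5 → FL=W FR=S RL=W RR=W
t=14: phase=(6,4,7,7) vs β=5 → FL=W FR=S RL=W RR=W


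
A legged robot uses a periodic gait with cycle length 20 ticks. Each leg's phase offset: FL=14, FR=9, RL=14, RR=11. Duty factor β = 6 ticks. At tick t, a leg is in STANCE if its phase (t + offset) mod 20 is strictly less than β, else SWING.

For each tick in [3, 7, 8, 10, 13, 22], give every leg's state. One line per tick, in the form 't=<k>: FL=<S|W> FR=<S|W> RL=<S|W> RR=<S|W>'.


t=3: FL=W FR=W RL=W RR=W
t=7: FL=S FR=W RL=S RR=W
t=8: FL=S FR=W RL=S RR=W
t=10: FL=S FR=W RL=S RR=S
t=13: FL=W FR=S RL=W RR=S
t=22: FL=W FR=W RL=W RR=W

t=3: phase=(17,12,17,14) vs β=6 → FL=W FR=W RL=W RR=W
t=7: phase=(1,16,1,18) vs β=6 → FL=S FR=W RL=S RR=W
t=8: phase=(2,17,2,19) vs β=6 → FL=S FR=W RL=S RR=W
t=10: phase=(4,19,4,1) vs β=6 → FL=S FR=W RL=S RR=S
t=13: phase=(7,2,7,4) vs β=6 → FL=W FR=S RL=W RR=S
t=22: phase=(16,11,16,13) vs β=6 → FL=W FR=W RL=W RR=W


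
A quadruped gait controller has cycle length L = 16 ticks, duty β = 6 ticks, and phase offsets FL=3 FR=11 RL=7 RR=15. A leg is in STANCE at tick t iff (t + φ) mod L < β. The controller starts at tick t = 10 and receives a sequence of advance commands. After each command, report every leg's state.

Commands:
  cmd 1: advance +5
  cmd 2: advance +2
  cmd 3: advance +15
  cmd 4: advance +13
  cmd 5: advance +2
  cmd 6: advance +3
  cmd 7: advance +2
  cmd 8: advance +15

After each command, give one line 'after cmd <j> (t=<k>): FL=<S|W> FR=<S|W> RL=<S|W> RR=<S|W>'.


after cmd 1 (t=15): FL=S FR=W RL=W RR=W
after cmd 2 (t=17): FL=S FR=W RL=W RR=S
after cmd 3 (t=32): FL=S FR=W RL=W RR=W
after cmd 4 (t=45): FL=S FR=W RL=S RR=W
after cmd 5 (t=47): FL=S FR=W RL=W RR=W
after cmd 6 (t=50): FL=S FR=W RL=W RR=S
after cmd 7 (t=52): FL=W FR=W RL=W RR=S
after cmd 8 (t=67): FL=W FR=W RL=W RR=S

start t=10: FL=W FR=S RL=S RR=W
cmd 1: advance +5 → t=15, phase=(2,10,6,14) → FL=S FR=W RL=W RR=W
cmd 2: advance +2 → t=17, phase=(4,12,8,0) → FL=S FR=W RL=W RR=S
cmd 3: advance +15 → t=32, phase=(3,11,7,15) → FL=S FR=W RL=W RR=W
cmd 4: advance +13 → t=45, phase=(0,8,4,12) → FL=S FR=W RL=S RR=W
cmd 5: advance +2 → t=47, phase=(2,10,6,14) → FL=S FR=W RL=W RR=W
cmd 6: advance +3 → t=50, phase=(5,13,9,1) → FL=S FR=W RL=W RR=S
cmd 7: advance +2 → t=52, phase=(7,15,11,3) → FL=W FR=W RL=W RR=S
cmd 8: advance +15 → t=67, phase=(6,14,10,2) → FL=W FR=W RL=W RR=S


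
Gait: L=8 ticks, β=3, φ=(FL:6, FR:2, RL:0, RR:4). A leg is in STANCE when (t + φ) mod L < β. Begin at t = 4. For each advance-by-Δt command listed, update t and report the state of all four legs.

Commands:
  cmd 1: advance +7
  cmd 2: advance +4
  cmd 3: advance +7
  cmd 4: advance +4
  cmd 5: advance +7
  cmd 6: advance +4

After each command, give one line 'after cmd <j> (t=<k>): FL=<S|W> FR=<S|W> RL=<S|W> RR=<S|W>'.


start t=4: FL=S FR=W RL=W RR=S
cmd 1: advance +7 → t=11, phase=(1,5,3,7) → FL=S FR=W RL=W RR=W
cmd 2: advance +4 → t=15, phase=(5,1,7,3) → FL=W FR=S RL=W RR=W
cmd 3: advance +7 → t=22, phase=(4,0,6,2) → FL=W FR=S RL=W RR=S
cmd 4: advance +4 → t=26, phase=(0,4,2,6) → FL=S FR=W RL=S RR=W
cmd 5: advance +7 → t=33, phase=(7,3,1,5) → FL=W FR=W RL=S RR=W
cmd 6: advance +4 → t=37, phase=(3,7,5,1) → FL=W FR=W RL=W RR=S

after cmd 1 (t=11): FL=S FR=W RL=W RR=W
after cmd 2 (t=15): FL=W FR=S RL=W RR=W
after cmd 3 (t=22): FL=W FR=S RL=W RR=S
after cmd 4 (t=26): FL=S FR=W RL=S RR=W
after cmd 5 (t=33): FL=W FR=W RL=S RR=W
after cmd 6 (t=37): FL=W FR=W RL=W RR=S


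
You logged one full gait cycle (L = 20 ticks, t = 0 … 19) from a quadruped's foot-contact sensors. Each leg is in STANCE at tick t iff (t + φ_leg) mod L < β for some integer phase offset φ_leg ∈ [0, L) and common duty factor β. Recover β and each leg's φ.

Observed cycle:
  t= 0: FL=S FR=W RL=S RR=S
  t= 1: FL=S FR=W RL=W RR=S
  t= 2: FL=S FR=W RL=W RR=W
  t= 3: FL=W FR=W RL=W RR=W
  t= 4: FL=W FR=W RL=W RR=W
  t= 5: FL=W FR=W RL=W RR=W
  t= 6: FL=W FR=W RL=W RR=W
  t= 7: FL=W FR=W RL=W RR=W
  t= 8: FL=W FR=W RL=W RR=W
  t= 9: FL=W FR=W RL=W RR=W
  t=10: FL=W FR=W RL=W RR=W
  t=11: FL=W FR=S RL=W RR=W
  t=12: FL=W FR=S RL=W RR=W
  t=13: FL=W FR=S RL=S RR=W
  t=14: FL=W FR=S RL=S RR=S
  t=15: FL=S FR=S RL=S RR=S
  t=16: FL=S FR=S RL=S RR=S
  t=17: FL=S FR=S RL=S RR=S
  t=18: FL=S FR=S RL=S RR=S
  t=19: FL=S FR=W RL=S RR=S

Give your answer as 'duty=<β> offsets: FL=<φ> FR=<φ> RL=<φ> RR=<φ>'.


duty=8 offsets: FL=5 FR=9 RL=7 RR=6

duty β = stance ticks per leg = 8
FL: stance ticks = 8; W→S at t=15 → φ=5
FR: stance ticks = 8; W→S at t=11 → φ=9
RL: stance ticks = 8; W→S at t=13 → φ=7
RR: stance ticks = 8; W→S at t=14 → φ=6


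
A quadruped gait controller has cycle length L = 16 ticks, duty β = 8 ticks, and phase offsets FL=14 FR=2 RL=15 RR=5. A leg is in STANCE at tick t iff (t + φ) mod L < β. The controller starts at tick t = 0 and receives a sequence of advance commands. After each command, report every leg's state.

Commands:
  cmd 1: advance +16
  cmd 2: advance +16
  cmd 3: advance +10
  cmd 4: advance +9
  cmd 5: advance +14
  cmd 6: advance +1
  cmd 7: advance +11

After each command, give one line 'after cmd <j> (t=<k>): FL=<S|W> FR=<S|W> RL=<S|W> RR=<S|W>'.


start t=0: FL=W FR=S RL=W RR=S
cmd 1: advance +16 → t=16, phase=(14,2,15,5) → FL=W FR=S RL=W RR=S
cmd 2: advance +16 → t=32, phase=(14,2,15,5) → FL=W FR=S RL=W RR=S
cmd 3: advance +10 → t=42, phase=(8,12,9,15) → FL=W FR=W RL=W RR=W
cmd 4: advance +9 → t=51, phase=(1,5,2,8) → FL=S FR=S RL=S RR=W
cmd 5: advance +14 → t=65, phase=(15,3,0,6) → FL=W FR=S RL=S RR=S
cmd 6: advance +1 → t=66, phase=(0,4,1,7) → FL=S FR=S RL=S RR=S
cmd 7: advance +11 → t=77, phase=(11,15,12,2) → FL=W FR=W RL=W RR=S

after cmd 1 (t=16): FL=W FR=S RL=W RR=S
after cmd 2 (t=32): FL=W FR=S RL=W RR=S
after cmd 3 (t=42): FL=W FR=W RL=W RR=W
after cmd 4 (t=51): FL=S FR=S RL=S RR=W
after cmd 5 (t=65): FL=W FR=S RL=S RR=S
after cmd 6 (t=66): FL=S FR=S RL=S RR=S
after cmd 7 (t=77): FL=W FR=W RL=W RR=S


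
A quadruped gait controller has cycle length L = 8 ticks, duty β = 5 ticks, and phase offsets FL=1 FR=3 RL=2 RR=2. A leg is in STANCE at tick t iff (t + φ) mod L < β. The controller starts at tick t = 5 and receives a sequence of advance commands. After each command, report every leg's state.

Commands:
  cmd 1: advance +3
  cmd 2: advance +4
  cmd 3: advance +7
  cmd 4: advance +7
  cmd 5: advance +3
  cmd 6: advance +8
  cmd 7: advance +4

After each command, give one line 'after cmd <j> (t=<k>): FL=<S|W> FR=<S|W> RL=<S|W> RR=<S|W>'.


start t=5: FL=W FR=S RL=W RR=W
cmd 1: advance +3 → t=8, phase=(1,3,2,2) → FL=S FR=S RL=S RR=S
cmd 2: advance +4 → t=12, phase=(5,7,6,6) → FL=W FR=W RL=W RR=W
cmd 3: advance +7 → t=19, phase=(4,6,5,5) → FL=S FR=W RL=W RR=W
cmd 4: advance +7 → t=26, phase=(3,5,4,4) → FL=S FR=W RL=S RR=S
cmd 5: advance +3 → t=29, phase=(6,0,7,7) → FL=W FR=S RL=W RR=W
cmd 6: advance +8 → t=37, phase=(6,0,7,7) → FL=W FR=S RL=W RR=W
cmd 7: advance +4 → t=41, phase=(2,4,3,3) → FL=S FR=S RL=S RR=S

after cmd 1 (t=8): FL=S FR=S RL=S RR=S
after cmd 2 (t=12): FL=W FR=W RL=W RR=W
after cmd 3 (t=19): FL=S FR=W RL=W RR=W
after cmd 4 (t=26): FL=S FR=W RL=S RR=S
after cmd 5 (t=29): FL=W FR=S RL=W RR=W
after cmd 6 (t=37): FL=W FR=S RL=W RR=W
after cmd 7 (t=41): FL=S FR=S RL=S RR=S


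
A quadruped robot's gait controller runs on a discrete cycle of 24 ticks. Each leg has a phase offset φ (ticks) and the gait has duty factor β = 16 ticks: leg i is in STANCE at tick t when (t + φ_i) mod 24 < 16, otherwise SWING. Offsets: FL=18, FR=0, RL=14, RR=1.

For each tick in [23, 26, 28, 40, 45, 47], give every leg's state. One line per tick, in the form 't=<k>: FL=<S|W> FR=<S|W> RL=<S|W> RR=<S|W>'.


t=23: FL=W FR=W RL=S RR=S
t=26: FL=W FR=S RL=W RR=S
t=28: FL=W FR=S RL=W RR=S
t=40: FL=S FR=W RL=S RR=W
t=45: FL=S FR=W RL=S RR=W
t=47: FL=W FR=W RL=S RR=S

t=23: phase=(17,23,13,0) vs β=16 → FL=W FR=W RL=S RR=S
t=26: phase=(20,2,16,3) vs β=16 → FL=W FR=S RL=W RR=S
t=28: phase=(22,4,18,5) vs β=16 → FL=W FR=S RL=W RR=S
t=40: phase=(10,16,6,17) vs β=16 → FL=S FR=W RL=S RR=W
t=45: phase=(15,21,11,22) vs β=16 → FL=S FR=W RL=S RR=W
t=47: phase=(17,23,13,0) vs β=16 → FL=W FR=W RL=S RR=S


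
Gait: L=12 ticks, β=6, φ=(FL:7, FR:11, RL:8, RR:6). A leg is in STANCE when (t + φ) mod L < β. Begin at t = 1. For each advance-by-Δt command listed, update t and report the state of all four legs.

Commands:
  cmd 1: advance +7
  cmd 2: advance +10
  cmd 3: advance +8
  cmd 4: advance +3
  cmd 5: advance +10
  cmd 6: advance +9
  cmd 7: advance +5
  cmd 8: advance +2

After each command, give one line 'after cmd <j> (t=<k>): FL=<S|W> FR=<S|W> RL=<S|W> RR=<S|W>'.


start t=1: FL=W FR=S RL=W RR=W
cmd 1: advance +7 → t=8, phase=(3,7,4,2) → FL=S FR=W RL=S RR=S
cmd 2: advance +10 → t=18, phase=(1,5,2,0) → FL=S FR=S RL=S RR=S
cmd 3: advance +8 → t=26, phase=(9,1,10,8) → FL=W FR=S RL=W RR=W
cmd 4: advance +3 → t=29, phase=(0,4,1,11) → FL=S FR=S RL=S RR=W
cmd 5: advance +10 → t=39, phase=(10,2,11,9) → FL=W FR=S RL=W RR=W
cmd 6: advance +9 → t=48, phase=(7,11,8,6) → FL=W FR=W RL=W RR=W
cmd 7: advance +5 → t=53, phase=(0,4,1,11) → FL=S FR=S RL=S RR=W
cmd 8: advance +2 → t=55, phase=(2,6,3,1) → FL=S FR=W RL=S RR=S

after cmd 1 (t=8): FL=S FR=W RL=S RR=S
after cmd 2 (t=18): FL=S FR=S RL=S RR=S
after cmd 3 (t=26): FL=W FR=S RL=W RR=W
after cmd 4 (t=29): FL=S FR=S RL=S RR=W
after cmd 5 (t=39): FL=W FR=S RL=W RR=W
after cmd 6 (t=48): FL=W FR=W RL=W RR=W
after cmd 7 (t=53): FL=S FR=S RL=S RR=W
after cmd 8 (t=55): FL=S FR=W RL=S RR=S


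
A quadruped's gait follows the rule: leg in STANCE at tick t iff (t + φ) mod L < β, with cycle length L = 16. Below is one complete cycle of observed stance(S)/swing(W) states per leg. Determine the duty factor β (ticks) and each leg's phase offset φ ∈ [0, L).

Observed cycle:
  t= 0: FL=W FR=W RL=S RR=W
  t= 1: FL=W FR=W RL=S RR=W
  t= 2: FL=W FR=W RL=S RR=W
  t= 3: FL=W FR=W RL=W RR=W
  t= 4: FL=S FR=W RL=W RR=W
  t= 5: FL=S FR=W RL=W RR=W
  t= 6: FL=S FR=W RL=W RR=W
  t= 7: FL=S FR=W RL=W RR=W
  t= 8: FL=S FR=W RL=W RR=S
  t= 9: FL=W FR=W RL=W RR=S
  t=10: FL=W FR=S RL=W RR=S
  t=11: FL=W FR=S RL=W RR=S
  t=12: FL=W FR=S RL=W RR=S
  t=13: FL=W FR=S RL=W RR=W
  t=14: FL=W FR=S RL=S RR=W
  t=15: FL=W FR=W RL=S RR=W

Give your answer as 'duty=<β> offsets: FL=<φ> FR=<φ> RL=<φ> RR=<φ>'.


duty β = stance ticks per leg = 5
FL: stance ticks = 5; W→S at t=4 → φ=12
FR: stance ticks = 5; W→S at t=10 → φ=6
RL: stance ticks = 5; W→S at t=14 → φ=2
RR: stance ticks = 5; W→S at t=8 → φ=8

duty=5 offsets: FL=12 FR=6 RL=2 RR=8


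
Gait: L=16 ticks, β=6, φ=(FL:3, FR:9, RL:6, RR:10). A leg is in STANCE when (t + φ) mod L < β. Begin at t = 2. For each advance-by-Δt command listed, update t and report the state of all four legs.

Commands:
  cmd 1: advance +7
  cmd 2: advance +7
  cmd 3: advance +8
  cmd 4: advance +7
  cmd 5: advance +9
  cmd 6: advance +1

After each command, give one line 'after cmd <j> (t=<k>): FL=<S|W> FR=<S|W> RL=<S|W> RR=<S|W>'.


after cmd 1 (t=9): FL=W FR=S RL=W RR=S
after cmd 2 (t=16): FL=S FR=W RL=W RR=W
after cmd 3 (t=24): FL=W FR=S RL=W RR=S
after cmd 4 (t=31): FL=S FR=W RL=S RR=W
after cmd 5 (t=40): FL=W FR=S RL=W RR=S
after cmd 6 (t=41): FL=W FR=S RL=W RR=S

start t=2: FL=S FR=W RL=W RR=W
cmd 1: advance +7 → t=9, phase=(12,2,15,3) → FL=W FR=S RL=W RR=S
cmd 2: advance +7 → t=16, phase=(3,9,6,10) → FL=S FR=W RL=W RR=W
cmd 3: advance +8 → t=24, phase=(11,1,14,2) → FL=W FR=S RL=W RR=S
cmd 4: advance +7 → t=31, phase=(2,8,5,9) → FL=S FR=W RL=S RR=W
cmd 5: advance +9 → t=40, phase=(11,1,14,2) → FL=W FR=S RL=W RR=S
cmd 6: advance +1 → t=41, phase=(12,2,15,3) → FL=W FR=S RL=W RR=S


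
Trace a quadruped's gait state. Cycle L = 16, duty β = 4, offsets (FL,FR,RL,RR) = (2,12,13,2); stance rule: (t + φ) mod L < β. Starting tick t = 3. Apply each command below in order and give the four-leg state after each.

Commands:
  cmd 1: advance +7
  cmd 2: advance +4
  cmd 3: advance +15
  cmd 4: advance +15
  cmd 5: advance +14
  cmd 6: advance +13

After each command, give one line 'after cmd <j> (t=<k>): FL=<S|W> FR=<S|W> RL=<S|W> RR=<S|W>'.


start t=3: FL=W FR=W RL=S RR=W
cmd 1: advance +7 → t=10, phase=(12,6,7,12) → FL=W FR=W RL=W RR=W
cmd 2: advance +4 → t=14, phase=(0,10,11,0) → FL=S FR=W RL=W RR=S
cmd 3: advance +15 → t=29, phase=(15,9,10,15) → FL=W FR=W RL=W RR=W
cmd 4: advance +15 → t=44, phase=(14,8,9,14) → FL=W FR=W RL=W RR=W
cmd 5: advance +14 → t=58, phase=(12,6,7,12) → FL=W FR=W RL=W RR=W
cmd 6: advance +13 → t=71, phase=(9,3,4,9) → FL=W FR=S RL=W RR=W

after cmd 1 (t=10): FL=W FR=W RL=W RR=W
after cmd 2 (t=14): FL=S FR=W RL=W RR=S
after cmd 3 (t=29): FL=W FR=W RL=W RR=W
after cmd 4 (t=44): FL=W FR=W RL=W RR=W
after cmd 5 (t=58): FL=W FR=W RL=W RR=W
after cmd 6 (t=71): FL=W FR=S RL=W RR=W


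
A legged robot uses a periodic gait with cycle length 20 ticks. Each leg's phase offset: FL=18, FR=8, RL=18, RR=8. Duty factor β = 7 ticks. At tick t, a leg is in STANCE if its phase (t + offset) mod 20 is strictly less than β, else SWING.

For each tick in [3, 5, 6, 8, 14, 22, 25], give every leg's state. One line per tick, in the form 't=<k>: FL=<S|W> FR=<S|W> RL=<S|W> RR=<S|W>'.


t=3: phase=(1,11,1,11) vs β=7 → FL=S FR=W RL=S RR=W
t=5: phase=(3,13,3,13) vs β=7 → FL=S FR=W RL=S RR=W
t=6: phase=(4,14,4,14) vs β=7 → FL=S FR=W RL=S RR=W
t=8: phase=(6,16,6,16) vs β=7 → FL=S FR=W RL=S RR=W
t=14: phase=(12,2,12,2) vs β=7 → FL=W FR=S RL=W RR=S
t=22: phase=(0,10,0,10) vs β=7 → FL=S FR=W RL=S RR=W
t=25: phase=(3,13,3,13) vs β=7 → FL=S FR=W RL=S RR=W

t=3: FL=S FR=W RL=S RR=W
t=5: FL=S FR=W RL=S RR=W
t=6: FL=S FR=W RL=S RR=W
t=8: FL=S FR=W RL=S RR=W
t=14: FL=W FR=S RL=W RR=S
t=22: FL=S FR=W RL=S RR=W
t=25: FL=S FR=W RL=S RR=W


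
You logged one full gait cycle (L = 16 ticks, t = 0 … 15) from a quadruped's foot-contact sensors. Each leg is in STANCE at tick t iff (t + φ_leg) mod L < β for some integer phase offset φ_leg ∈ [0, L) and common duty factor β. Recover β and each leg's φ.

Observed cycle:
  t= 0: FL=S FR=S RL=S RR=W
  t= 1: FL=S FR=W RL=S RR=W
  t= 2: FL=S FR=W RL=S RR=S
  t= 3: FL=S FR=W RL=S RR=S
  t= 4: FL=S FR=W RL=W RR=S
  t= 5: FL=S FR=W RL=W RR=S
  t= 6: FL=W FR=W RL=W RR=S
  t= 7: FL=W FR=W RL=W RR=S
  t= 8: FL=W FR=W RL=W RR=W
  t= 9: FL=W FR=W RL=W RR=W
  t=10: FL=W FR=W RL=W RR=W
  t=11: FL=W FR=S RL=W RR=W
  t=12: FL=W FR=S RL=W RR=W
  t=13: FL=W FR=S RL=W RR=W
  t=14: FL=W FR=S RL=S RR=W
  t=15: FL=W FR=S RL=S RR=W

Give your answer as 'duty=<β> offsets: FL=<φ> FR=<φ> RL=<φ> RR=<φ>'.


duty=6 offsets: FL=0 FR=5 RL=2 RR=14

duty β = stance ticks per leg = 6
FL: stance ticks = 6; W→S at t=0 → φ=0
FR: stance ticks = 6; W→S at t=11 → φ=5
RL: stance ticks = 6; W→S at t=14 → φ=2
RR: stance ticks = 6; W→S at t=2 → φ=14


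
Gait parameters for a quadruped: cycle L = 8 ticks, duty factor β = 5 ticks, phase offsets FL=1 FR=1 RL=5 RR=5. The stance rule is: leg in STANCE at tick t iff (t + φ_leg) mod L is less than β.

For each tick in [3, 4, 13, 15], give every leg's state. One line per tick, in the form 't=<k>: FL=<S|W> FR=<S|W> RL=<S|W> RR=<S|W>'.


t=3: FL=S FR=S RL=S RR=S
t=4: FL=W FR=W RL=S RR=S
t=13: FL=W FR=W RL=S RR=S
t=15: FL=S FR=S RL=S RR=S

t=3: phase=(4,4,0,0) vs β=5 → FL=S FR=S RL=S RR=S
t=4: phase=(5,5,1,1) vs β=5 → FL=W FR=W RL=S RR=S
t=13: phase=(6,6,2,2) vs β=5 → FL=W FR=W RL=S RR=S
t=15: phase=(0,0,4,4) vs β=5 → FL=S FR=S RL=S RR=S


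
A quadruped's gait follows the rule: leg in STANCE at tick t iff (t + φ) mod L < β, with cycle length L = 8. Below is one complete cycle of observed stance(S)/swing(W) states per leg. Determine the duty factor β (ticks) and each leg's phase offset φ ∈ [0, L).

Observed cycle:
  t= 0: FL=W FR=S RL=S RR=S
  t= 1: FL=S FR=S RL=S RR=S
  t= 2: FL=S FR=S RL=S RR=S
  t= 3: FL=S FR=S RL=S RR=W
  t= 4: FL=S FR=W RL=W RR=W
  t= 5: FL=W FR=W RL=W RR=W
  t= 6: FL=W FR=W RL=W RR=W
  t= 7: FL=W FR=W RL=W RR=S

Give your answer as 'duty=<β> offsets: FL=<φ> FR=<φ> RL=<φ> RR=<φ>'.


duty β = stance ticks per leg = 4
FL: stance ticks = 4; W→S at t=1 → φ=7
FR: stance ticks = 4; W→S at t=0 → φ=0
RL: stance ticks = 4; W→S at t=0 → φ=0
RR: stance ticks = 4; W→S at t=7 → φ=1

duty=4 offsets: FL=7 FR=0 RL=0 RR=1


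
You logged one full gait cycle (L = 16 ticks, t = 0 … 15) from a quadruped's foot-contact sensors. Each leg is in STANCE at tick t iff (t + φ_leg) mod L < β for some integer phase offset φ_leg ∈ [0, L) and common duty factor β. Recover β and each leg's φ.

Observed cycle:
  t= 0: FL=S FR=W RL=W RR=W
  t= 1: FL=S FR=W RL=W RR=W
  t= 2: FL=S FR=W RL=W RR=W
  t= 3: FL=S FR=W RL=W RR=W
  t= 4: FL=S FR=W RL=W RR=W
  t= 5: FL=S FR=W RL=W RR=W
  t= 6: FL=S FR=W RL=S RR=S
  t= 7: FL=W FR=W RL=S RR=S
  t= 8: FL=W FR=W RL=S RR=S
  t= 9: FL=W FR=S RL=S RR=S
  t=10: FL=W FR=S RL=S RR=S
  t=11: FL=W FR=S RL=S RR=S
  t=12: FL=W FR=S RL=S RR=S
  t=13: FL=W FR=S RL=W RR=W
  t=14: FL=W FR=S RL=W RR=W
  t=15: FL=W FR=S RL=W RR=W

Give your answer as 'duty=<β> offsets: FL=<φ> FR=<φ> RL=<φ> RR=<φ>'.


duty β = stance ticks per leg = 7
FL: stance ticks = 7; W→S at t=0 → φ=0
FR: stance ticks = 7; W→S at t=9 → φ=7
RL: stance ticks = 7; W→S at t=6 → φ=10
RR: stance ticks = 7; W→S at t=6 → φ=10

duty=7 offsets: FL=0 FR=7 RL=10 RR=10


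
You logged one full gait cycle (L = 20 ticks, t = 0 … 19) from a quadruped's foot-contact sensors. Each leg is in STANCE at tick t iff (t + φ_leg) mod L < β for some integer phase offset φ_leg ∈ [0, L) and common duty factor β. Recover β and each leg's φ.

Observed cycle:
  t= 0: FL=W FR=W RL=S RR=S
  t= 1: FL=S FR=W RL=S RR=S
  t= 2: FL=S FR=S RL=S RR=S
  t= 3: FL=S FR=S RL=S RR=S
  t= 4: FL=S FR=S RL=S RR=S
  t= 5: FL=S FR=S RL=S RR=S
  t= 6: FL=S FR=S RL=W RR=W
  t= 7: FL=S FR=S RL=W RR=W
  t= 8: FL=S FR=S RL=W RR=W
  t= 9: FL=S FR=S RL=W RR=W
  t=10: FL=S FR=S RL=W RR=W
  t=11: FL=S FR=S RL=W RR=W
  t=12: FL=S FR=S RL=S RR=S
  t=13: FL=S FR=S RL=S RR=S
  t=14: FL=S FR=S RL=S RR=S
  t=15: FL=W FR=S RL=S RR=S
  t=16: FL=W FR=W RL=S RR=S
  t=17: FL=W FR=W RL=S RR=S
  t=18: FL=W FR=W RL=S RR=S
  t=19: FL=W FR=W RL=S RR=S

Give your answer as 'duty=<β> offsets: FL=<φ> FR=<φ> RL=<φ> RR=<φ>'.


duty=14 offsets: FL=19 FR=18 RL=8 RR=8

duty β = stance ticks per leg = 14
FL: stance ticks = 14; W→S at t=1 → φ=19
FR: stance ticks = 14; W→S at t=2 → φ=18
RL: stance ticks = 14; W→S at t=12 → φ=8
RR: stance ticks = 14; W→S at t=12 → φ=8


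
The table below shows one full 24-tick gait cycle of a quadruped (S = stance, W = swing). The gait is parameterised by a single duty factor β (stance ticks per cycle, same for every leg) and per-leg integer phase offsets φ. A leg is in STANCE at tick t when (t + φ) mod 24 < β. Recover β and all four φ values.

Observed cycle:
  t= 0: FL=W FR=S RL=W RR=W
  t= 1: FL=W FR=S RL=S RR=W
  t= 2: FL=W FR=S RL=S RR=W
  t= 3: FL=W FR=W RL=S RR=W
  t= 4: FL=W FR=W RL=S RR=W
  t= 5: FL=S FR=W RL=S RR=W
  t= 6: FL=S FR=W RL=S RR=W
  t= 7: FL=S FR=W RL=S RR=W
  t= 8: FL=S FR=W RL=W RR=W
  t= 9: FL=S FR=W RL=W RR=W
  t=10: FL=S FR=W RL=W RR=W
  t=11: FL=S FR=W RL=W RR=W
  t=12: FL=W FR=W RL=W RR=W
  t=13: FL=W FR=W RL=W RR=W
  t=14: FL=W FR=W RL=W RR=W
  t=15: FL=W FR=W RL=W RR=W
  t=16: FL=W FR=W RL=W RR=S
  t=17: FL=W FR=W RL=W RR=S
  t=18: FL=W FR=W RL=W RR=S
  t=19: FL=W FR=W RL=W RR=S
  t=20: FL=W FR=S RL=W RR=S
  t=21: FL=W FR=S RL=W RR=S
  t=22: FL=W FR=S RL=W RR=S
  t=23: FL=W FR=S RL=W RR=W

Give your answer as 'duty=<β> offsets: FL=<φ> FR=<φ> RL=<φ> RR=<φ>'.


duty=7 offsets: FL=19 FR=4 RL=23 RR=8

duty β = stance ticks per leg = 7
FL: stance ticks = 7; W→S at t=5 → φ=19
FR: stance ticks = 7; W→S at t=20 → φ=4
RL: stance ticks = 7; W→S at t=1 → φ=23
RR: stance ticks = 7; W→S at t=16 → φ=8


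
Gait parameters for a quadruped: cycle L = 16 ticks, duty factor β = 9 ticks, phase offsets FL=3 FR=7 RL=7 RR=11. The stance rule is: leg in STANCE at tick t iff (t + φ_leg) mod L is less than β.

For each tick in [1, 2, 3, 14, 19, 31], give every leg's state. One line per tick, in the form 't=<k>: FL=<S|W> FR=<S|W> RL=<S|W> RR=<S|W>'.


t=1: phase=(4,8,8,12) vs β=9 → FL=S FR=S RL=S RR=W
t=2: phase=(5,9,9,13) vs β=9 → FL=S FR=W RL=W RR=W
t=3: phase=(6,10,10,14) vs β=9 → FL=S FR=W RL=W RR=W
t=14: phase=(1,5,5,9) vs β=9 → FL=S FR=S RL=S RR=W
t=19: phase=(6,10,10,14) vs β=9 → FL=S FR=W RL=W RR=W
t=31: phase=(2,6,6,10) vs β=9 → FL=S FR=S RL=S RR=W

t=1: FL=S FR=S RL=S RR=W
t=2: FL=S FR=W RL=W RR=W
t=3: FL=S FR=W RL=W RR=W
t=14: FL=S FR=S RL=S RR=W
t=19: FL=S FR=W RL=W RR=W
t=31: FL=S FR=S RL=S RR=W


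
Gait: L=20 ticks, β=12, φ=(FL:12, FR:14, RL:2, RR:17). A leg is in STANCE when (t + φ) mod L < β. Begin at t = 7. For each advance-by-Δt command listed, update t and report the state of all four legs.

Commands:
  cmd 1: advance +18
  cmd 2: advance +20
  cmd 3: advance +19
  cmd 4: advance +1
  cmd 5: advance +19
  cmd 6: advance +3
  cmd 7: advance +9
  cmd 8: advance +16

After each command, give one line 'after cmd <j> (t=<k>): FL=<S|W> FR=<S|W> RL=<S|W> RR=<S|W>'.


start t=7: FL=W FR=S RL=S RR=S
cmd 1: advance +18 → t=25, phase=(17,19,7,2) → FL=W FR=W RL=S RR=S
cmd 2: advance +20 → t=45, phase=(17,19,7,2) → FL=W FR=W RL=S RR=S
cmd 3: advance +19 → t=64, phase=(16,18,6,1) → FL=W FR=W RL=S RR=S
cmd 4: advance +1 → t=65, phase=(17,19,7,2) → FL=W FR=W RL=S RR=S
cmd 5: advance +19 → t=84, phase=(16,18,6,1) → FL=W FR=W RL=S RR=S
cmd 6: advance +3 → t=87, phase=(19,1,9,4) → FL=W FR=S RL=S RR=S
cmd 7: advance +9 → t=96, phase=(8,10,18,13) → FL=S FR=S RL=W RR=W
cmd 8: advance +16 → t=112, phase=(4,6,14,9) → FL=S FR=S RL=W RR=S

after cmd 1 (t=25): FL=W FR=W RL=S RR=S
after cmd 2 (t=45): FL=W FR=W RL=S RR=S
after cmd 3 (t=64): FL=W FR=W RL=S RR=S
after cmd 4 (t=65): FL=W FR=W RL=S RR=S
after cmd 5 (t=84): FL=W FR=W RL=S RR=S
after cmd 6 (t=87): FL=W FR=S RL=S RR=S
after cmd 7 (t=96): FL=S FR=S RL=W RR=W
after cmd 8 (t=112): FL=S FR=S RL=W RR=S


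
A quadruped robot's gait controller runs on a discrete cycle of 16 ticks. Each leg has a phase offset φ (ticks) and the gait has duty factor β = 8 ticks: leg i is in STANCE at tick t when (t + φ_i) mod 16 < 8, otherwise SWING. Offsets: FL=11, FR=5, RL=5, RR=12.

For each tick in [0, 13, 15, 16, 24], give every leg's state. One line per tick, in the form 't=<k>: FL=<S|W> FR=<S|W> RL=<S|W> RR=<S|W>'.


t=0: FL=W FR=S RL=S RR=W
t=13: FL=W FR=S RL=S RR=W
t=15: FL=W FR=S RL=S RR=W
t=16: FL=W FR=S RL=S RR=W
t=24: FL=S FR=W RL=W RR=S

t=0: phase=(11,5,5,12) vs β=8 → FL=W FR=S RL=S RR=W
t=13: phase=(8,2,2,9) vs β=8 → FL=W FR=S RL=S RR=W
t=15: phase=(10,4,4,11) vs β=8 → FL=W FR=S RL=S RR=W
t=16: phase=(11,5,5,12) vs β=8 → FL=W FR=S RL=S RR=W
t=24: phase=(3,13,13,4) vs β=8 → FL=S FR=W RL=W RR=S


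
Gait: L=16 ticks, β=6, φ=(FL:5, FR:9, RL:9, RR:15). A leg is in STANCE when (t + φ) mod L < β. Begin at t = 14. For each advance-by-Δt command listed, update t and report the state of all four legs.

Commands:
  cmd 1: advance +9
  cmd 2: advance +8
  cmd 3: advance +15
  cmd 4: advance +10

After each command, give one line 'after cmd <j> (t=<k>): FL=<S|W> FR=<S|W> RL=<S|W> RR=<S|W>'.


after cmd 1 (t=23): FL=W FR=S RL=S RR=W
after cmd 2 (t=31): FL=S FR=W RL=W RR=W
after cmd 3 (t=46): FL=S FR=W RL=W RR=W
after cmd 4 (t=56): FL=W FR=S RL=S RR=W

start t=14: FL=S FR=W RL=W RR=W
cmd 1: advance +9 → t=23, phase=(12,0,0,6) → FL=W FR=S RL=S RR=W
cmd 2: advance +8 → t=31, phase=(4,8,8,14) → FL=S FR=W RL=W RR=W
cmd 3: advance +15 → t=46, phase=(3,7,7,13) → FL=S FR=W RL=W RR=W
cmd 4: advance +10 → t=56, phase=(13,1,1,7) → FL=W FR=S RL=S RR=W


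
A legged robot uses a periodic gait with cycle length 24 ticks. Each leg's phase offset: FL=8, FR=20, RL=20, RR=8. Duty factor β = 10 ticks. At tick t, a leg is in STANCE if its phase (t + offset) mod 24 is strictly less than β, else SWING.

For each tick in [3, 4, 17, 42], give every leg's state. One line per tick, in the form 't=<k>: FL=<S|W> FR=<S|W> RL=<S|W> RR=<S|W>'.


t=3: FL=W FR=W RL=W RR=W
t=4: FL=W FR=S RL=S RR=W
t=17: FL=S FR=W RL=W RR=S
t=42: FL=S FR=W RL=W RR=S

t=3: phase=(11,23,23,11) vs β=10 → FL=W FR=W RL=W RR=W
t=4: phase=(12,0,0,12) vs β=10 → FL=W FR=S RL=S RR=W
t=17: phase=(1,13,13,1) vs β=10 → FL=S FR=W RL=W RR=S
t=42: phase=(2,14,14,2) vs β=10 → FL=S FR=W RL=W RR=S


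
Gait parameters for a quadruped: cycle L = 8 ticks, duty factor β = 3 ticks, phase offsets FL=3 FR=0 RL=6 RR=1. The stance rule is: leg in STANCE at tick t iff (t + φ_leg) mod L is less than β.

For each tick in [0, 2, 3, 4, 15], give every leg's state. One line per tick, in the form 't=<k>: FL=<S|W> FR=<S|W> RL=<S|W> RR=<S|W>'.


t=0: phase=(3,0,6,1) vs β=3 → FL=W FR=S RL=W RR=S
t=2: phase=(5,2,0,3) vs β=3 → FL=W FR=S RL=S RR=W
t=3: phase=(6,3,1,4) vs β=3 → FL=W FR=W RL=S RR=W
t=4: phase=(7,4,2,5) vs β=3 → FL=W FR=W RL=S RR=W
t=15: phase=(2,7,5,0) vs β=3 → FL=S FR=W RL=W RR=S

t=0: FL=W FR=S RL=W RR=S
t=2: FL=W FR=S RL=S RR=W
t=3: FL=W FR=W RL=S RR=W
t=4: FL=W FR=W RL=S RR=W
t=15: FL=S FR=W RL=W RR=S


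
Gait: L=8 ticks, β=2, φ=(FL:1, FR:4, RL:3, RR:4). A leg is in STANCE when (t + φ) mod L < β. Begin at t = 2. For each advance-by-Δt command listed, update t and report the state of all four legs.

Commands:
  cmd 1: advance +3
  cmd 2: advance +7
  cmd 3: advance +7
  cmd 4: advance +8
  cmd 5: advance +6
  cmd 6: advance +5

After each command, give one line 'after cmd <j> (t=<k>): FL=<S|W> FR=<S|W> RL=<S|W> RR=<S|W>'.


start t=2: FL=W FR=W RL=W RR=W
cmd 1: advance +3 → t=5, phase=(6,1,0,1) → FL=W FR=S RL=S RR=S
cmd 2: advance +7 → t=12, phase=(5,0,7,0) → FL=W FR=S RL=W RR=S
cmd 3: advance +7 → t=19, phase=(4,7,6,7) → FL=W FR=W RL=W RR=W
cmd 4: advance +8 → t=27, phase=(4,7,6,7) → FL=W FR=W RL=W RR=W
cmd 5: advance +6 → t=33, phase=(2,5,4,5) → FL=W FR=W RL=W RR=W
cmd 6: advance +5 → t=38, phase=(7,2,1,2) → FL=W FR=W RL=S RR=W

after cmd 1 (t=5): FL=W FR=S RL=S RR=S
after cmd 2 (t=12): FL=W FR=S RL=W RR=S
after cmd 3 (t=19): FL=W FR=W RL=W RR=W
after cmd 4 (t=27): FL=W FR=W RL=W RR=W
after cmd 5 (t=33): FL=W FR=W RL=W RR=W
after cmd 6 (t=38): FL=W FR=W RL=S RR=W


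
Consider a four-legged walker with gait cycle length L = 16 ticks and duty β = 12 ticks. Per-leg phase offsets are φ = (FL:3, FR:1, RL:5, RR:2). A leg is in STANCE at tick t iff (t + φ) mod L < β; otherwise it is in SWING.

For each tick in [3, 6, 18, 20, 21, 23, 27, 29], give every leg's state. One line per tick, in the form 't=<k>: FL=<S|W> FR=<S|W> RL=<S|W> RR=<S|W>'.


t=3: phase=(6,4,8,5) vs β=12 → FL=S FR=S RL=S RR=S
t=6: phase=(9,7,11,8) vs β=12 → FL=S FR=S RL=S RR=S
t=18: phase=(5,3,7,4) vs β=12 → FL=S FR=S RL=S RR=S
t=20: phase=(7,5,9,6) vs β=12 → FL=S FR=S RL=S RR=S
t=21: phase=(8,6,10,7) vs β=12 → FL=S FR=S RL=S RR=S
t=23: phase=(10,8,12,9) vs β=12 → FL=S FR=S RL=W RR=S
t=27: phase=(14,12,0,13) vs β=12 → FL=W FR=W RL=S RR=W
t=29: phase=(0,14,2,15) vs β=12 → FL=S FR=W RL=S RR=W

t=3: FL=S FR=S RL=S RR=S
t=6: FL=S FR=S RL=S RR=S
t=18: FL=S FR=S RL=S RR=S
t=20: FL=S FR=S RL=S RR=S
t=21: FL=S FR=S RL=S RR=S
t=23: FL=S FR=S RL=W RR=S
t=27: FL=W FR=W RL=S RR=W
t=29: FL=S FR=W RL=S RR=W


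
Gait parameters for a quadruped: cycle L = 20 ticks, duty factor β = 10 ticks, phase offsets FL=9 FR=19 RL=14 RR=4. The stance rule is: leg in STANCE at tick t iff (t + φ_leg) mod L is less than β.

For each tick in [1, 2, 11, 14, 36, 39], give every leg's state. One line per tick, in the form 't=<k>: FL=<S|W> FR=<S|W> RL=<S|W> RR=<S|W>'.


t=1: FL=W FR=S RL=W RR=S
t=2: FL=W FR=S RL=W RR=S
t=11: FL=S FR=W RL=S RR=W
t=14: FL=S FR=W RL=S RR=W
t=36: FL=S FR=W RL=W RR=S
t=39: FL=S FR=W RL=W RR=S

t=1: phase=(10,0,15,5) vs β=10 → FL=W FR=S RL=W RR=S
t=2: phase=(11,1,16,6) vs β=10 → FL=W FR=S RL=W RR=S
t=11: phase=(0,10,5,15) vs β=10 → FL=S FR=W RL=S RR=W
t=14: phase=(3,13,8,18) vs β=10 → FL=S FR=W RL=S RR=W
t=36: phase=(5,15,10,0) vs β=10 → FL=S FR=W RL=W RR=S
t=39: phase=(8,18,13,3) vs β=10 → FL=S FR=W RL=W RR=S


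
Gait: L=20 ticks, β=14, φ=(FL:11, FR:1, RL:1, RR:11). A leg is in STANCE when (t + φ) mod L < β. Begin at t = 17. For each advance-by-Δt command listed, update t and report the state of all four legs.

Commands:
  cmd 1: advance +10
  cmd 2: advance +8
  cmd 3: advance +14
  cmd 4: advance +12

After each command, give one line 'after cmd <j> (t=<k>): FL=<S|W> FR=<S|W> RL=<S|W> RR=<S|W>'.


after cmd 1 (t=27): FL=W FR=S RL=S RR=W
after cmd 2 (t=35): FL=S FR=W RL=W RR=S
after cmd 3 (t=49): FL=S FR=S RL=S RR=S
after cmd 4 (t=61): FL=S FR=S RL=S RR=S

start t=17: FL=S FR=W RL=W RR=S
cmd 1: advance +10 → t=27, phase=(18,8,8,18) → FL=W FR=S RL=S RR=W
cmd 2: advance +8 → t=35, phase=(6,16,16,6) → FL=S FR=W RL=W RR=S
cmd 3: advance +14 → t=49, phase=(0,10,10,0) → FL=S FR=S RL=S RR=S
cmd 4: advance +12 → t=61, phase=(12,2,2,12) → FL=S FR=S RL=S RR=S


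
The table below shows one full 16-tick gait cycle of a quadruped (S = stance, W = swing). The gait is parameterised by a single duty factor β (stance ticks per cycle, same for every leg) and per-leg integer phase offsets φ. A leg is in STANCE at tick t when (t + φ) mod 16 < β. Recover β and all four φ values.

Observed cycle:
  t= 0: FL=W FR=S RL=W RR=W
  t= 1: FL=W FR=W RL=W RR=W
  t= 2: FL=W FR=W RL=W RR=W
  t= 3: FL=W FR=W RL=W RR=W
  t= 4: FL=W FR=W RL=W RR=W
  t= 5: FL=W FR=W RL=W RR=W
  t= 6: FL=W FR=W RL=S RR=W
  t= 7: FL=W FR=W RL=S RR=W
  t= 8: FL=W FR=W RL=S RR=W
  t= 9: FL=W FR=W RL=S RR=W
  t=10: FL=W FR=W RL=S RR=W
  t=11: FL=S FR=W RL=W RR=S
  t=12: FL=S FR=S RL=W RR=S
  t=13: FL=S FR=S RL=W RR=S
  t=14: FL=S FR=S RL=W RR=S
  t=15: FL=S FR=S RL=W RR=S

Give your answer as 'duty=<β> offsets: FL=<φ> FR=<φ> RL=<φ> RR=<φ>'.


duty=5 offsets: FL=5 FR=4 RL=10 RR=5

duty β = stance ticks per leg = 5
FL: stance ticks = 5; W→S at t=11 → φ=5
FR: stance ticks = 5; W→S at t=12 → φ=4
RL: stance ticks = 5; W→S at t=6 → φ=10
RR: stance ticks = 5; W→S at t=11 → φ=5


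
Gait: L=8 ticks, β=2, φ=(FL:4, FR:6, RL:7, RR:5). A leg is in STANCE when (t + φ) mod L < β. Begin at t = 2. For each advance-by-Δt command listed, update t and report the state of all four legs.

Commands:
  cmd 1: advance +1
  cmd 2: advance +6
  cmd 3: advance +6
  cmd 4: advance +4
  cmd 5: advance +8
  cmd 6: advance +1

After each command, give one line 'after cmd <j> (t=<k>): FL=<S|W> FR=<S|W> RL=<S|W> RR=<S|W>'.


after cmd 1 (t=3): FL=W FR=S RL=W RR=S
after cmd 2 (t=9): FL=W FR=W RL=S RR=W
after cmd 3 (t=15): FL=W FR=W RL=W RR=W
after cmd 4 (t=19): FL=W FR=S RL=W RR=S
after cmd 5 (t=27): FL=W FR=S RL=W RR=S
after cmd 6 (t=28): FL=S FR=W RL=W RR=S

start t=2: FL=W FR=S RL=S RR=W
cmd 1: advance +1 → t=3, phase=(7,1,2,0) → FL=W FR=S RL=W RR=S
cmd 2: advance +6 → t=9, phase=(5,7,0,6) → FL=W FR=W RL=S RR=W
cmd 3: advance +6 → t=15, phase=(3,5,6,4) → FL=W FR=W RL=W RR=W
cmd 4: advance +4 → t=19, phase=(7,1,2,0) → FL=W FR=S RL=W RR=S
cmd 5: advance +8 → t=27, phase=(7,1,2,0) → FL=W FR=S RL=W RR=S
cmd 6: advance +1 → t=28, phase=(0,2,3,1) → FL=S FR=W RL=W RR=S


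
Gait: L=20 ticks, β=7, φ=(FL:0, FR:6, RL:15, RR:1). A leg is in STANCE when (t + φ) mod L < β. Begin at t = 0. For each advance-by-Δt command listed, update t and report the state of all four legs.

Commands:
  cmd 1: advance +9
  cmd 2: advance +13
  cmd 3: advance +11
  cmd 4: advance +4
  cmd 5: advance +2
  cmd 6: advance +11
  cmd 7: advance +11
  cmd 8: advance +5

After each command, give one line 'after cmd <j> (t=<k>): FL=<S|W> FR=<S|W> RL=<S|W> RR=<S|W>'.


after cmd 1 (t=9): FL=W FR=W RL=S RR=W
after cmd 2 (t=22): FL=S FR=W RL=W RR=S
after cmd 3 (t=33): FL=W FR=W RL=W RR=W
after cmd 4 (t=37): FL=W FR=S RL=W RR=W
after cmd 5 (t=39): FL=W FR=S RL=W RR=S
after cmd 6 (t=50): FL=W FR=W RL=S RR=W
after cmd 7 (t=61): FL=S FR=W RL=W RR=S
after cmd 8 (t=66): FL=S FR=W RL=S RR=W

start t=0: FL=S FR=S RL=W RR=S
cmd 1: advance +9 → t=9, phase=(9,15,4,10) → FL=W FR=W RL=S RR=W
cmd 2: advance +13 → t=22, phase=(2,8,17,3) → FL=S FR=W RL=W RR=S
cmd 3: advance +11 → t=33, phase=(13,19,8,14) → FL=W FR=W RL=W RR=W
cmd 4: advance +4 → t=37, phase=(17,3,12,18) → FL=W FR=S RL=W RR=W
cmd 5: advance +2 → t=39, phase=(19,5,14,0) → FL=W FR=S RL=W RR=S
cmd 6: advance +11 → t=50, phase=(10,16,5,11) → FL=W FR=W RL=S RR=W
cmd 7: advance +11 → t=61, phase=(1,7,16,2) → FL=S FR=W RL=W RR=S
cmd 8: advance +5 → t=66, phase=(6,12,1,7) → FL=S FR=W RL=S RR=W


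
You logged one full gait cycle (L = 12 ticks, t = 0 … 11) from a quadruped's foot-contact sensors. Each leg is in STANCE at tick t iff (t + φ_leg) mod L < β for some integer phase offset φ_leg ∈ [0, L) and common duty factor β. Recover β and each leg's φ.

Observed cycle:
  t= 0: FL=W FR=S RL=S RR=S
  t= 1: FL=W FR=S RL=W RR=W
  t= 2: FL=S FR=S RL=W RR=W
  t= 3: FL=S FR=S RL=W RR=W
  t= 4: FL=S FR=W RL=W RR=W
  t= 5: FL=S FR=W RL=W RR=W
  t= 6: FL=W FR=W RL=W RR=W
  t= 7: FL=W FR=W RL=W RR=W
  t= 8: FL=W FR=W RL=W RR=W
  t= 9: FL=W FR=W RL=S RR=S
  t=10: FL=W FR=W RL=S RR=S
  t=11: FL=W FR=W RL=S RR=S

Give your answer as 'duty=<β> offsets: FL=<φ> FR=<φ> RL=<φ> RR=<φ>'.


duty β = stance ticks per leg = 4
FL: stance ticks = 4; W→S at t=2 → φ=10
FR: stance ticks = 4; W→S at t=0 → φ=0
RL: stance ticks = 4; W→S at t=9 → φ=3
RR: stance ticks = 4; W→S at t=9 → φ=3

duty=4 offsets: FL=10 FR=0 RL=3 RR=3


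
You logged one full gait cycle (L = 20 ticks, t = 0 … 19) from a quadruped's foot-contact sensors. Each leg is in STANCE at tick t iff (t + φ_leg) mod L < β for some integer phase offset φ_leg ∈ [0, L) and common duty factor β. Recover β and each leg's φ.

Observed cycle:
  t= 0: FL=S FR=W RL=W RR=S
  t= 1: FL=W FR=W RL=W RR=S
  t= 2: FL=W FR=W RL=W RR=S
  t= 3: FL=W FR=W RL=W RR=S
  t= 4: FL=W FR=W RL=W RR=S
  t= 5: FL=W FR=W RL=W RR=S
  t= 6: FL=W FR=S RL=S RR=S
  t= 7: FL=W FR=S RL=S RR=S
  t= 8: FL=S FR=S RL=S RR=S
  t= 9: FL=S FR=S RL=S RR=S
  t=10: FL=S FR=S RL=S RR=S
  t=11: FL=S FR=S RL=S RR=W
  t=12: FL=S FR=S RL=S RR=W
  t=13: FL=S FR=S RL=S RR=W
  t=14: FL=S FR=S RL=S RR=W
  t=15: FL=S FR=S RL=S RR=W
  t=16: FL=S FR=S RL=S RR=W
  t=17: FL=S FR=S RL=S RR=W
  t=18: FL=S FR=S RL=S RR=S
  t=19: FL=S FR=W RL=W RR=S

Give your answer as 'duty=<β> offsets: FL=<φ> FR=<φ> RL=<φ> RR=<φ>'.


duty=13 offsets: FL=12 FR=14 RL=14 RR=2

duty β = stance ticks per leg = 13
FL: stance ticks = 13; W→S at t=8 → φ=12
FR: stance ticks = 13; W→S at t=6 → φ=14
RL: stance ticks = 13; W→S at t=6 → φ=14
RR: stance ticks = 13; W→S at t=18 → φ=2


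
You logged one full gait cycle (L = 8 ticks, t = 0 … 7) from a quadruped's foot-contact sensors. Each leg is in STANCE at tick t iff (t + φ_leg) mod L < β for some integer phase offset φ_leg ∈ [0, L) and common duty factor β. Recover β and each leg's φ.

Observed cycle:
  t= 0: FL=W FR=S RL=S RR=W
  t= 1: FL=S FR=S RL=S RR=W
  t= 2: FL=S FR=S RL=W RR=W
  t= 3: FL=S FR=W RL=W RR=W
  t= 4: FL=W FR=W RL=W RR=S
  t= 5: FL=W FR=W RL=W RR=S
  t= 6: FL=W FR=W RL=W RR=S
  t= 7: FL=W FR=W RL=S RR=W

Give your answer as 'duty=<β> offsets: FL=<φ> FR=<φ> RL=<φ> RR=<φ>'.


duty=3 offsets: FL=7 FR=0 RL=1 RR=4

duty β = stance ticks per leg = 3
FL: stance ticks = 3; W→S at t=1 → φ=7
FR: stance ticks = 3; W→S at t=0 → φ=0
RL: stance ticks = 3; W→S at t=7 → φ=1
RR: stance ticks = 3; W→S at t=4 → φ=4


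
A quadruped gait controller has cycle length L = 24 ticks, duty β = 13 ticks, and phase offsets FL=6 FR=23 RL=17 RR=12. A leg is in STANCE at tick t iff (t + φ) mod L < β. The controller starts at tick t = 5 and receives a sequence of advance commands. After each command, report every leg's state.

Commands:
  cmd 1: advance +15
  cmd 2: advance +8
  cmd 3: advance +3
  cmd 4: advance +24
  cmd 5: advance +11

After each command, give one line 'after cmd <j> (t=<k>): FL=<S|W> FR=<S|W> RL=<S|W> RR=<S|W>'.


start t=5: FL=S FR=S RL=W RR=W
cmd 1: advance +15 → t=20, phase=(2,19,13,8) → FL=S FR=W RL=W RR=S
cmd 2: advance +8 → t=28, phase=(10,3,21,16) → FL=S FR=S RL=W RR=W
cmd 3: advance +3 → t=31, phase=(13,6,0,19) → FL=W FR=S RL=S RR=W
cmd 4: advance +24 → t=55, phase=(13,6,0,19) → FL=W FR=S RL=S RR=W
cmd 5: advance +11 → t=66, phase=(0,17,11,6) → FL=S FR=W RL=S RR=S

after cmd 1 (t=20): FL=S FR=W RL=W RR=S
after cmd 2 (t=28): FL=S FR=S RL=W RR=W
after cmd 3 (t=31): FL=W FR=S RL=S RR=W
after cmd 4 (t=55): FL=W FR=S RL=S RR=W
after cmd 5 (t=66): FL=S FR=W RL=S RR=S


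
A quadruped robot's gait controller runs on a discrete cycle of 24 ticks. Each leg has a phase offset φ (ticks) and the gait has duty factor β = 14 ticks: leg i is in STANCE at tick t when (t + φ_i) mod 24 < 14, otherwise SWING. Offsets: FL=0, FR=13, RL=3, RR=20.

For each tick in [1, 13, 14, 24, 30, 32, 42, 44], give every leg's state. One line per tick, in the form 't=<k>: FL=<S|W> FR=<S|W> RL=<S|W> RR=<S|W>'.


t=1: phase=(1,14,4,21) vs β=14 → FL=S FR=W RL=S RR=W
t=13: phase=(13,2,16,9) vs β=14 → FL=S FR=S RL=W RR=S
t=14: phase=(14,3,17,10) vs β=14 → FL=W FR=S RL=W RR=S
t=24: phase=(0,13,3,20) vs β=14 → FL=S FR=S RL=S RR=W
t=30: phase=(6,19,9,2) vs β=14 → FL=S FR=W RL=S RR=S
t=32: phase=(8,21,11,4) vs β=14 → FL=S FR=W RL=S RR=S
t=42: phase=(18,7,21,14) vs β=14 → FL=W FR=S RL=W RR=W
t=44: phase=(20,9,23,16) vs β=14 → FL=W FR=S RL=W RR=W

t=1: FL=S FR=W RL=S RR=W
t=13: FL=S FR=S RL=W RR=S
t=14: FL=W FR=S RL=W RR=S
t=24: FL=S FR=S RL=S RR=W
t=30: FL=S FR=W RL=S RR=S
t=32: FL=S FR=W RL=S RR=S
t=42: FL=W FR=S RL=W RR=W
t=44: FL=W FR=S RL=W RR=W


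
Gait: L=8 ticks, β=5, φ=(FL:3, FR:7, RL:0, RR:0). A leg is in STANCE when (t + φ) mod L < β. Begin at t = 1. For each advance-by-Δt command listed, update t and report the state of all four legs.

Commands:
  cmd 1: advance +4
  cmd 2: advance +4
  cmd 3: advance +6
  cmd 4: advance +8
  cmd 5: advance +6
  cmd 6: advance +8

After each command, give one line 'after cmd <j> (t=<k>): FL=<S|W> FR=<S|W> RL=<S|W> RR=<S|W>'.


start t=1: FL=S FR=S RL=S RR=S
cmd 1: advance +4 → t=5, phase=(0,4,5,5) → FL=S FR=S RL=W RR=W
cmd 2: advance +4 → t=9, phase=(4,0,1,1) → FL=S FR=S RL=S RR=S
cmd 3: advance +6 → t=15, phase=(2,6,7,7) → FL=S FR=W RL=W RR=W
cmd 4: advance +8 → t=23, phase=(2,6,7,7) → FL=S FR=W RL=W RR=W
cmd 5: advance +6 → t=29, phase=(0,4,5,5) → FL=S FR=S RL=W RR=W
cmd 6: advance +8 → t=37, phase=(0,4,5,5) → FL=S FR=S RL=W RR=W

after cmd 1 (t=5): FL=S FR=S RL=W RR=W
after cmd 2 (t=9): FL=S FR=S RL=S RR=S
after cmd 3 (t=15): FL=S FR=W RL=W RR=W
after cmd 4 (t=23): FL=S FR=W RL=W RR=W
after cmd 5 (t=29): FL=S FR=S RL=W RR=W
after cmd 6 (t=37): FL=S FR=S RL=W RR=W


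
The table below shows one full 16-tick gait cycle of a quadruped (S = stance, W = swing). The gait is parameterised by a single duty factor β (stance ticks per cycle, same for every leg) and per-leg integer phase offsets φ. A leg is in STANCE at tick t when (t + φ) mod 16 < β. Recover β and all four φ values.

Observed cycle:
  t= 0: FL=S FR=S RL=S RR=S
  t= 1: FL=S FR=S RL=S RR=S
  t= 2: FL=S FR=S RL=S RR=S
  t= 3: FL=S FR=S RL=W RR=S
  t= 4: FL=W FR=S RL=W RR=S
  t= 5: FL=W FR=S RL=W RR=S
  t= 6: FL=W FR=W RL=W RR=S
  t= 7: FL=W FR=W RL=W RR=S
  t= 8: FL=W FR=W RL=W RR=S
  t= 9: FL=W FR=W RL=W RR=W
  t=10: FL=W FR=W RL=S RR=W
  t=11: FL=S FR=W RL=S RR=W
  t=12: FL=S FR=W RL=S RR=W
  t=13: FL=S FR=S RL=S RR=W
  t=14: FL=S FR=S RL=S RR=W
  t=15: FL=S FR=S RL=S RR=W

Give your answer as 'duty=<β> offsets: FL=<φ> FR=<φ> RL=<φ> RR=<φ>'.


duty β = stance ticks per leg = 9
FL: stance ticks = 9; W→S at t=11 → φ=5
FR: stance ticks = 9; W→S at t=13 → φ=3
RL: stance ticks = 9; W→S at t=10 → φ=6
RR: stance ticks = 9; W→S at t=0 → φ=0

duty=9 offsets: FL=5 FR=3 RL=6 RR=0
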